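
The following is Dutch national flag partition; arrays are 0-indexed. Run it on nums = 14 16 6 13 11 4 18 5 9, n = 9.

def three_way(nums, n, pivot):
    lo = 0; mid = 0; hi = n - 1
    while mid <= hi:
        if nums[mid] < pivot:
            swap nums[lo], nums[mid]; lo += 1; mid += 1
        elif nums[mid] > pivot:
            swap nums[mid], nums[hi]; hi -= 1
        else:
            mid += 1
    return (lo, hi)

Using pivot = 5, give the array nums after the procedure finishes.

pivot = 5; lo=0, mid=0, hi=8
nums[mid]=14>5: swap nums[0],nums[8]; hi=7 → 9 16 6 13 11 4 18 5 14
nums[mid]=9>5: swap nums[0],nums[7]; hi=6 → 5 16 6 13 11 4 18 9 14
nums[mid]=5=5: mid=1
nums[mid]=16>5: swap nums[1],nums[6]; hi=5 → 5 18 6 13 11 4 16 9 14
nums[mid]=18>5: swap nums[1],nums[5]; hi=4 → 5 4 6 13 11 18 16 9 14
nums[mid]=4<5: swap nums[0],nums[1]; lo=1,mid=2 → 4 5 6 13 11 18 16 9 14
nums[mid]=6>5: swap nums[2],nums[4]; hi=3 → 4 5 11 13 6 18 16 9 14
nums[mid]=11>5: swap nums[2],nums[3]; hi=2 → 4 5 13 11 6 18 16 9 14
nums[mid]=13>5: swap nums[2],nums[2]; hi=1 → 4 5 13 11 6 18 16 9 14
end: lo=1, hi=1; nums = 4 5 13 11 6 18 16 9 14

4 5 13 11 6 18 16 9 14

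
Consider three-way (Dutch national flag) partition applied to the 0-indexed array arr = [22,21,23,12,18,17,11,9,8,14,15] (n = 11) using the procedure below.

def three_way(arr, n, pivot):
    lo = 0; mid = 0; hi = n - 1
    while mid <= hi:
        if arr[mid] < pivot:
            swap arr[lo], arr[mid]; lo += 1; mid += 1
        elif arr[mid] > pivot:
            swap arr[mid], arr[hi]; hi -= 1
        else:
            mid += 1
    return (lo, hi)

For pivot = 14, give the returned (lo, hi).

pivot = 14; lo=0, mid=0, hi=10
arr[mid]=22>14: swap arr[0],arr[10]; hi=9 → [15,21,23,12,18,17,11,9,8,14,22]
arr[mid]=15>14: swap arr[0],arr[9]; hi=8 → [14,21,23,12,18,17,11,9,8,15,22]
arr[mid]=14=14: mid=1
arr[mid]=21>14: swap arr[1],arr[8]; hi=7 → [14,8,23,12,18,17,11,9,21,15,22]
arr[mid]=8<14: swap arr[0],arr[1]; lo=1,mid=2 → [8,14,23,12,18,17,11,9,21,15,22]
arr[mid]=23>14: swap arr[2],arr[7]; hi=6 → [8,14,9,12,18,17,11,23,21,15,22]
arr[mid]=9<14: swap arr[1],arr[2]; lo=2,mid=3 → [8,9,14,12,18,17,11,23,21,15,22]
arr[mid]=12<14: swap arr[2],arr[3]; lo=3,mid=4 → [8,9,12,14,18,17,11,23,21,15,22]
arr[mid]=18>14: swap arr[4],arr[6]; hi=5 → [8,9,12,14,11,17,18,23,21,15,22]
arr[mid]=11<14: swap arr[3],arr[4]; lo=4,mid=5 → [8,9,12,11,14,17,18,23,21,15,22]
arr[mid]=17>14: swap arr[5],arr[5]; hi=4 → [8,9,12,11,14,17,18,23,21,15,22]
end: lo=4, hi=4; arr = [8,9,12,11,14,17,18,23,21,15,22]

(4, 4)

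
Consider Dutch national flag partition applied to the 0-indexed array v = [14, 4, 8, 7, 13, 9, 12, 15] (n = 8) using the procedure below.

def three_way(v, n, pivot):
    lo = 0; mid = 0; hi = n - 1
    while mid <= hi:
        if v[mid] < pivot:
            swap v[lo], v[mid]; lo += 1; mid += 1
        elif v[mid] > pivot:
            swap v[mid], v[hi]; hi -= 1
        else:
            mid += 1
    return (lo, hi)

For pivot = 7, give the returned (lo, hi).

lo=0 mid=0 hi=7
14>7: swap(0,7), hi=6 ⇒ [15, 4, 8, 7, 13, 9, 12, 14]
15>7: swap(0,6), hi=5 ⇒ [12, 4, 8, 7, 13, 9, 15, 14]
12>7: swap(0,5), hi=4 ⇒ [9, 4, 8, 7, 13, 12, 15, 14]
9>7: swap(0,4), hi=3 ⇒ [13, 4, 8, 7, 9, 12, 15, 14]
13>7: swap(0,3), hi=2 ⇒ [7, 4, 8, 13, 9, 12, 15, 14]
7=7: mid=1
4<7: swap(0,1), lo=1 mid=2 ⇒ [4, 7, 8, 13, 9, 12, 15, 14]
8>7: swap(2,2), hi=1 ⇒ [4, 7, 8, 13, 9, 12, 15, 14]
done. lo=1 hi=1; v=[4, 7, 8, 13, 9, 12, 15, 14]

(1, 1)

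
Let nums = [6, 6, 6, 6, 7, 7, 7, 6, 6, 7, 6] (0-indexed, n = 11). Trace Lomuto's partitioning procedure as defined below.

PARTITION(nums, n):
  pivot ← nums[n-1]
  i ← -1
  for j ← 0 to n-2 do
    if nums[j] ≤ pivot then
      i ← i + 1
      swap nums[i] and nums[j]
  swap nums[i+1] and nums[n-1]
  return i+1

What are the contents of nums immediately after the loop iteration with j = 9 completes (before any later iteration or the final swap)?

[6, 6, 6, 6, 6, 6, 7, 7, 7, 7, 6]

pivot=6, i=-1
j=0: 6≤6, i=0, swap(0,0) ⇒ [6, 6, 6, 6, 7, 7, 7, 6, 6, 7, 6]
j=1: 6≤6, i=1, swap(1,1) ⇒ [6, 6, 6, 6, 7, 7, 7, 6, 6, 7, 6]
j=2: 6≤6, i=2, swap(2,2) ⇒ [6, 6, 6, 6, 7, 7, 7, 6, 6, 7, 6]
j=3: 6≤6, i=3, swap(3,3) ⇒ [6, 6, 6, 6, 7, 7, 7, 6, 6, 7, 6]
j=4: 7>6, skip
j=5: 7>6, skip
j=6: 7>6, skip
j=7: 6≤6, i=4, swap(4,7) ⇒ [6, 6, 6, 6, 6, 7, 7, 7, 6, 7, 6]
j=8: 6≤6, i=5, swap(5,8) ⇒ [6, 6, 6, 6, 6, 6, 7, 7, 7, 7, 6]
j=9: 7>6, skip
(after j=9) nums = [6, 6, 6, 6, 6, 6, 7, 7, 7, 7, 6]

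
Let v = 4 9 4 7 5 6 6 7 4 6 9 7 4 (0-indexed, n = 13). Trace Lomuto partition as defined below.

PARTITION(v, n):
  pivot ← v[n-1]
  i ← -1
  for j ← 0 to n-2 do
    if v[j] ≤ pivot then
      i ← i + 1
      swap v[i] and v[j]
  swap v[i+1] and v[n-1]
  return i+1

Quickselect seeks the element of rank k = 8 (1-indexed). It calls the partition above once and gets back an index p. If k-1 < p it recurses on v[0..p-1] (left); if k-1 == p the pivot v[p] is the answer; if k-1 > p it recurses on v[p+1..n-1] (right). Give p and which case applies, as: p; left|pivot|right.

3; right

pivot = v[12] = 4; i = -1
j=0: v[0]=4 ≤ 4 → i=0, swap v[0],v[0] (no change) → 4 9 4 7 5 6 6 7 4 6 9 7 4
j=1: v[1]=9 > 4 → no swap
j=2: v[2]=4 ≤ 4 → i=1, swap v[1],v[2] → 4 4 9 7 5 6 6 7 4 6 9 7 4
j=3: v[3]=7 > 4 → no swap
j=4: v[4]=5 > 4 → no swap
j=5: v[5]=6 > 4 → no swap
j=6: v[6]=6 > 4 → no swap
j=7: v[7]=7 > 4 → no swap
j=8: v[8]=4 ≤ 4 → i=2, swap v[2],v[8] → 4 4 4 7 5 6 6 7 9 6 9 7 4
j=9: v[9]=6 > 4 → no swap
j=10: v[10]=9 > 4 → no swap
j=11: v[11]=7 > 4 → no swap
final swap v[3],v[12] → 4 4 4 4 5 6 6 7 9 6 9 7 7; return 3
p = 3; k-1 = 7 > 3 ⇒ right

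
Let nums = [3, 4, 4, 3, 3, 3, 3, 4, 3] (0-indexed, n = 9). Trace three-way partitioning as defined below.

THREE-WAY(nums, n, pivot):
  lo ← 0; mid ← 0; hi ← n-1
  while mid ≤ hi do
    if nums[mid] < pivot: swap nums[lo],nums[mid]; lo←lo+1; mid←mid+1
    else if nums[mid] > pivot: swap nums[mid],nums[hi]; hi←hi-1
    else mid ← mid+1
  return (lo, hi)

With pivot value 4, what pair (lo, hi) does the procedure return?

lo=0 mid=0 hi=8
3<4: swap(0,0), lo=1 mid=1 ⇒ [3, 4, 4, 3, 3, 3, 3, 4, 3]
4=4: mid=2
4=4: mid=3
3<4: swap(1,3), lo=2 mid=4 ⇒ [3, 3, 4, 4, 3, 3, 3, 4, 3]
3<4: swap(2,4), lo=3 mid=5 ⇒ [3, 3, 3, 4, 4, 3, 3, 4, 3]
3<4: swap(3,5), lo=4 mid=6 ⇒ [3, 3, 3, 3, 4, 4, 3, 4, 3]
3<4: swap(4,6), lo=5 mid=7 ⇒ [3, 3, 3, 3, 3, 4, 4, 4, 3]
4=4: mid=8
3<4: swap(5,8), lo=6 mid=9 ⇒ [3, 3, 3, 3, 3, 3, 4, 4, 4]
done. lo=6 hi=8; nums=[3, 3, 3, 3, 3, 3, 4, 4, 4]

(6, 8)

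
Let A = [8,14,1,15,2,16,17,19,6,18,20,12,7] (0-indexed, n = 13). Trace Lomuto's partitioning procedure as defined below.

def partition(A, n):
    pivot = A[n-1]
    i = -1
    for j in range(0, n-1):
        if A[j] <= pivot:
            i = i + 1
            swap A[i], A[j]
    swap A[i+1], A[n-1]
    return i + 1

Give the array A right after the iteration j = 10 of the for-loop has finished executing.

pivot=7, i=-1
j=0: 8>7, skip
j=1: 14>7, skip
j=2: 1≤7, i=0, swap(0,2) ⇒ [1,14,8,15,2,16,17,19,6,18,20,12,7]
j=3: 15>7, skip
j=4: 2≤7, i=1, swap(1,4) ⇒ [1,2,8,15,14,16,17,19,6,18,20,12,7]
j=5: 16>7, skip
j=6: 17>7, skip
j=7: 19>7, skip
j=8: 6≤7, i=2, swap(2,8) ⇒ [1,2,6,15,14,16,17,19,8,18,20,12,7]
j=9: 18>7, skip
j=10: 20>7, skip
(after j=10) A = [1,2,6,15,14,16,17,19,8,18,20,12,7]

[1,2,6,15,14,16,17,19,8,18,20,12,7]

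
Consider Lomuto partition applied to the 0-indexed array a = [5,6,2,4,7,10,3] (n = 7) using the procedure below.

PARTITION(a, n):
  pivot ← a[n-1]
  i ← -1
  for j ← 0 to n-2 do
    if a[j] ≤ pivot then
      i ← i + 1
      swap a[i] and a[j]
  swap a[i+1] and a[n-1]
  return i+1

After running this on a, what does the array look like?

[2,3,5,4,7,10,6]

pivot = a[6] = 3; i = -1
j=0: a[0]=5 > 3 → no swap
j=1: a[1]=6 > 3 → no swap
j=2: a[2]=2 ≤ 3 → i=0, swap a[0],a[2] → [2,6,5,4,7,10,3]
j=3: a[3]=4 > 3 → no swap
j=4: a[4]=7 > 3 → no swap
j=5: a[5]=10 > 3 → no swap
final swap a[1],a[6] → [2,3,5,4,7,10,6]; return 1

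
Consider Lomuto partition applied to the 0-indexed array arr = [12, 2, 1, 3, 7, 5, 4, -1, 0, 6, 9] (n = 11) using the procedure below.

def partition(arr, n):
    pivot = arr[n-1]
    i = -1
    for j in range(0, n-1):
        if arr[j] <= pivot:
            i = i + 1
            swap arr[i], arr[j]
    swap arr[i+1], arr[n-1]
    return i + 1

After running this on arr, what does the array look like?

pivot = arr[10] = 9; i = -1
j=0: arr[0]=12 > 9 → no swap
j=1: arr[1]=2 ≤ 9 → i=0, swap arr[0],arr[1] → [2, 12, 1, 3, 7, 5, 4, -1, 0, 6, 9]
j=2: arr[2]=1 ≤ 9 → i=1, swap arr[1],arr[2] → [2, 1, 12, 3, 7, 5, 4, -1, 0, 6, 9]
j=3: arr[3]=3 ≤ 9 → i=2, swap arr[2],arr[3] → [2, 1, 3, 12, 7, 5, 4, -1, 0, 6, 9]
j=4: arr[4]=7 ≤ 9 → i=3, swap arr[3],arr[4] → [2, 1, 3, 7, 12, 5, 4, -1, 0, 6, 9]
j=5: arr[5]=5 ≤ 9 → i=4, swap arr[4],arr[5] → [2, 1, 3, 7, 5, 12, 4, -1, 0, 6, 9]
j=6: arr[6]=4 ≤ 9 → i=5, swap arr[5],arr[6] → [2, 1, 3, 7, 5, 4, 12, -1, 0, 6, 9]
j=7: arr[7]=-1 ≤ 9 → i=6, swap arr[6],arr[7] → [2, 1, 3, 7, 5, 4, -1, 12, 0, 6, 9]
j=8: arr[8]=0 ≤ 9 → i=7, swap arr[7],arr[8] → [2, 1, 3, 7, 5, 4, -1, 0, 12, 6, 9]
j=9: arr[9]=6 ≤ 9 → i=8, swap arr[8],arr[9] → [2, 1, 3, 7, 5, 4, -1, 0, 6, 12, 9]
final swap arr[9],arr[10] → [2, 1, 3, 7, 5, 4, -1, 0, 6, 9, 12]; return 9

[2, 1, 3, 7, 5, 4, -1, 0, 6, 9, 12]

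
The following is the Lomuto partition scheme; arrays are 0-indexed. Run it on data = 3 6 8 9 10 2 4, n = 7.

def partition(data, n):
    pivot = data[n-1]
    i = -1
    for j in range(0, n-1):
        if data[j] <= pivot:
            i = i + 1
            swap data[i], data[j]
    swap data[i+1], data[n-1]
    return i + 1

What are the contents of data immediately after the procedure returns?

pivot=4, i=-1
j=0: 3≤4, i=0, swap(0,0) ⇒ 3 6 8 9 10 2 4
j=1: 6>4, skip
j=2: 8>4, skip
j=3: 9>4, skip
j=4: 10>4, skip
j=5: 2≤4, i=1, swap(1,5) ⇒ 3 2 8 9 10 6 4
swap(2,6) ⇒ 3 2 4 9 10 6 8; return 2

3 2 4 9 10 6 8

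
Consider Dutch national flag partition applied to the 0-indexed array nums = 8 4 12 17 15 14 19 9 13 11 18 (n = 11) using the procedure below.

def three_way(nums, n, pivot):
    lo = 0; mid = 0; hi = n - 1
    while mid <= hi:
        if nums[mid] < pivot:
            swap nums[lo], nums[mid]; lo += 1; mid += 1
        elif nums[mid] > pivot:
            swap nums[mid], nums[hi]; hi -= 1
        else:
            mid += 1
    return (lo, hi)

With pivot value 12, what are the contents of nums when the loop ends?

8 4 11 9 12 19 14 13 15 18 17

pivot = 12; lo=0, mid=0, hi=10
nums[mid]=8<12: swap nums[0],nums[0]; lo=1,mid=1 → 8 4 12 17 15 14 19 9 13 11 18
nums[mid]=4<12: swap nums[1],nums[1]; lo=2,mid=2 → 8 4 12 17 15 14 19 9 13 11 18
nums[mid]=12=12: mid=3
nums[mid]=17>12: swap nums[3],nums[10]; hi=9 → 8 4 12 18 15 14 19 9 13 11 17
nums[mid]=18>12: swap nums[3],nums[9]; hi=8 → 8 4 12 11 15 14 19 9 13 18 17
nums[mid]=11<12: swap nums[2],nums[3]; lo=3,mid=4 → 8 4 11 12 15 14 19 9 13 18 17
nums[mid]=15>12: swap nums[4],nums[8]; hi=7 → 8 4 11 12 13 14 19 9 15 18 17
nums[mid]=13>12: swap nums[4],nums[7]; hi=6 → 8 4 11 12 9 14 19 13 15 18 17
nums[mid]=9<12: swap nums[3],nums[4]; lo=4,mid=5 → 8 4 11 9 12 14 19 13 15 18 17
nums[mid]=14>12: swap nums[5],nums[6]; hi=5 → 8 4 11 9 12 19 14 13 15 18 17
nums[mid]=19>12: swap nums[5],nums[5]; hi=4 → 8 4 11 9 12 19 14 13 15 18 17
end: lo=4, hi=4; nums = 8 4 11 9 12 19 14 13 15 18 17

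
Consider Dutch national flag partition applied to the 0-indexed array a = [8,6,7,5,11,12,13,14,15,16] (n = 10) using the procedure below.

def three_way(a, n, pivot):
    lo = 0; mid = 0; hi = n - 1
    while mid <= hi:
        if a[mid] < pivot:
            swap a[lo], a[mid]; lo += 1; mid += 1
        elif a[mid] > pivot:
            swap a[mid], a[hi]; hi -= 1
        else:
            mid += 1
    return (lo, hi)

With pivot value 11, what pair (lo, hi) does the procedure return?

pivot = 11; lo=0, mid=0, hi=9
a[mid]=8<11: swap a[0],a[0]; lo=1,mid=1 → [8,6,7,5,11,12,13,14,15,16]
a[mid]=6<11: swap a[1],a[1]; lo=2,mid=2 → [8,6,7,5,11,12,13,14,15,16]
a[mid]=7<11: swap a[2],a[2]; lo=3,mid=3 → [8,6,7,5,11,12,13,14,15,16]
a[mid]=5<11: swap a[3],a[3]; lo=4,mid=4 → [8,6,7,5,11,12,13,14,15,16]
a[mid]=11=11: mid=5
a[mid]=12>11: swap a[5],a[9]; hi=8 → [8,6,7,5,11,16,13,14,15,12]
a[mid]=16>11: swap a[5],a[8]; hi=7 → [8,6,7,5,11,15,13,14,16,12]
a[mid]=15>11: swap a[5],a[7]; hi=6 → [8,6,7,5,11,14,13,15,16,12]
a[mid]=14>11: swap a[5],a[6]; hi=5 → [8,6,7,5,11,13,14,15,16,12]
a[mid]=13>11: swap a[5],a[5]; hi=4 → [8,6,7,5,11,13,14,15,16,12]
end: lo=4, hi=4; a = [8,6,7,5,11,13,14,15,16,12]

(4, 4)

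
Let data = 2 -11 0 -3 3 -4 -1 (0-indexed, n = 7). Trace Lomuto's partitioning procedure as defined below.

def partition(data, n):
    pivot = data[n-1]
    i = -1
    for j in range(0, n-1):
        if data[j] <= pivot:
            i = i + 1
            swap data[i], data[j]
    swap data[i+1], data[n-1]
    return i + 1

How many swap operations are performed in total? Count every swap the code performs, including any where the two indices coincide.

4

pivot=-1, i=-1
j=0: 2>-1, skip
j=1: -11≤-1, i=0, swap(0,1) ⇒ -11 2 0 -3 3 -4 -1
j=2: 0>-1, skip
j=3: -3≤-1, i=1, swap(1,3) ⇒ -11 -3 0 2 3 -4 -1
j=4: 3>-1, skip
j=5: -4≤-1, i=2, swap(2,5) ⇒ -11 -3 -4 2 3 0 -1
swap(3,6) ⇒ -11 -3 -4 -1 3 0 2; return 3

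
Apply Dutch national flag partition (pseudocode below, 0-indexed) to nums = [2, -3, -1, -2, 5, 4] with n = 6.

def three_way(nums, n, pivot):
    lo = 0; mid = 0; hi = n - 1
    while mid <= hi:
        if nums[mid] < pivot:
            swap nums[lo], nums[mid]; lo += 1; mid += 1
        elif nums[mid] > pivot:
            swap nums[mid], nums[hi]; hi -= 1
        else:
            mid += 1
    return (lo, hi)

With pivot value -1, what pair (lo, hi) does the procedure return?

pivot = -1; lo=0, mid=0, hi=5
nums[mid]=2>-1: swap nums[0],nums[5]; hi=4 → [4, -3, -1, -2, 5, 2]
nums[mid]=4>-1: swap nums[0],nums[4]; hi=3 → [5, -3, -1, -2, 4, 2]
nums[mid]=5>-1: swap nums[0],nums[3]; hi=2 → [-2, -3, -1, 5, 4, 2]
nums[mid]=-2<-1: swap nums[0],nums[0]; lo=1,mid=1 → [-2, -3, -1, 5, 4, 2]
nums[mid]=-3<-1: swap nums[1],nums[1]; lo=2,mid=2 → [-2, -3, -1, 5, 4, 2]
nums[mid]=-1=-1: mid=3
end: lo=2, hi=2; nums = [-2, -3, -1, 5, 4, 2]

(2, 2)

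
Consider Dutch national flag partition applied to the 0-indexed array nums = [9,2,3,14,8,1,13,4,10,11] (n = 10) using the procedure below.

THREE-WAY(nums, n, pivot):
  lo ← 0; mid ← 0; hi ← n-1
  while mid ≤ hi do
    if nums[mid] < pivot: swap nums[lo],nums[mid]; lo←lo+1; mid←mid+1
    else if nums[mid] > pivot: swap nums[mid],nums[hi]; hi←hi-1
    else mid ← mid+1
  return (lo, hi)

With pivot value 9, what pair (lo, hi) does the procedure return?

lo=0 mid=0 hi=9
9=9: mid=1
2<9: swap(0,1), lo=1 mid=2 ⇒ [2,9,3,14,8,1,13,4,10,11]
3<9: swap(1,2), lo=2 mid=3 ⇒ [2,3,9,14,8,1,13,4,10,11]
14>9: swap(3,9), hi=8 ⇒ [2,3,9,11,8,1,13,4,10,14]
11>9: swap(3,8), hi=7 ⇒ [2,3,9,10,8,1,13,4,11,14]
10>9: swap(3,7), hi=6 ⇒ [2,3,9,4,8,1,13,10,11,14]
4<9: swap(2,3), lo=3 mid=4 ⇒ [2,3,4,9,8,1,13,10,11,14]
8<9: swap(3,4), lo=4 mid=5 ⇒ [2,3,4,8,9,1,13,10,11,14]
1<9: swap(4,5), lo=5 mid=6 ⇒ [2,3,4,8,1,9,13,10,11,14]
13>9: swap(6,6), hi=5 ⇒ [2,3,4,8,1,9,13,10,11,14]
done. lo=5 hi=5; nums=[2,3,4,8,1,9,13,10,11,14]

(5, 5)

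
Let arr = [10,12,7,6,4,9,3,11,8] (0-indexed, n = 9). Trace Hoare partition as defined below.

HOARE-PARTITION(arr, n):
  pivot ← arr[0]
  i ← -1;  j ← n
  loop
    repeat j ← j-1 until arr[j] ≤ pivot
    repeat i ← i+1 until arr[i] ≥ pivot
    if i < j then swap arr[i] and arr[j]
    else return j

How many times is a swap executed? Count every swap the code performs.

pivot=10
j stops at 8 (8), i stops at 0 (10); swap ⇒ [8,12,7,6,4,9,3,11,10]
j stops at 6 (3), i stops at 1 (12); swap ⇒ [8,3,7,6,4,9,12,11,10]
j stops at 5, i stops at 6; i≥j ⇒ return 5. arr=[8,3,7,6,4,9,12,11,10]

2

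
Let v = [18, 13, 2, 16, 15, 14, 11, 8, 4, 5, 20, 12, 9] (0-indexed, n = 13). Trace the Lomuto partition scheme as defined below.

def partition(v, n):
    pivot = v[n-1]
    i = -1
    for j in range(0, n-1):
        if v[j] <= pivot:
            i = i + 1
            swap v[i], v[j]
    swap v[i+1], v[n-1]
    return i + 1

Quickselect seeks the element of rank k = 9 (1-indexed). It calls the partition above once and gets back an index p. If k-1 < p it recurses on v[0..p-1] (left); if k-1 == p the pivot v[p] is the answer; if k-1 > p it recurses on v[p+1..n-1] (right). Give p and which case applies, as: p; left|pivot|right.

4; right

pivot=9, i=-1
j=0: 18>9, skip
j=1: 13>9, skip
j=2: 2≤9, i=0, swap(0,2) ⇒ [2, 13, 18, 16, 15, 14, 11, 8, 4, 5, 20, 12, 9]
j=3: 16>9, skip
j=4: 15>9, skip
j=5: 14>9, skip
j=6: 11>9, skip
j=7: 8≤9, i=1, swap(1,7) ⇒ [2, 8, 18, 16, 15, 14, 11, 13, 4, 5, 20, 12, 9]
j=8: 4≤9, i=2, swap(2,8) ⇒ [2, 8, 4, 16, 15, 14, 11, 13, 18, 5, 20, 12, 9]
j=9: 5≤9, i=3, swap(3,9) ⇒ [2, 8, 4, 5, 15, 14, 11, 13, 18, 16, 20, 12, 9]
j=10: 20>9, skip
j=11: 12>9, skip
swap(4,12) ⇒ [2, 8, 4, 5, 9, 14, 11, 13, 18, 16, 20, 12, 15]; return 4
p = 4; k-1 = 8 > 4 ⇒ right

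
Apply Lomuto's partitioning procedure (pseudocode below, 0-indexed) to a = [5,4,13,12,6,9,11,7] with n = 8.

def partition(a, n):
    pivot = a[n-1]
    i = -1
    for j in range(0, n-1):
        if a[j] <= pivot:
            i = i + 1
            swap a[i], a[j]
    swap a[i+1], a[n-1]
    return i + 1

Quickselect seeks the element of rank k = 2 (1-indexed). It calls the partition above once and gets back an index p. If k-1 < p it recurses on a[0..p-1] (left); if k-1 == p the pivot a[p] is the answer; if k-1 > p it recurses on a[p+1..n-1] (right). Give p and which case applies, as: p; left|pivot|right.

3; left

pivot = a[7] = 7; i = -1
j=0: a[0]=5 ≤ 7 → i=0, swap a[0],a[0] (no change) → [5,4,13,12,6,9,11,7]
j=1: a[1]=4 ≤ 7 → i=1, swap a[1],a[1] (no change) → [5,4,13,12,6,9,11,7]
j=2: a[2]=13 > 7 → no swap
j=3: a[3]=12 > 7 → no swap
j=4: a[4]=6 ≤ 7 → i=2, swap a[2],a[4] → [5,4,6,12,13,9,11,7]
j=5: a[5]=9 > 7 → no swap
j=6: a[6]=11 > 7 → no swap
final swap a[3],a[7] → [5,4,6,7,13,9,11,12]; return 3
p = 3; k-1 = 1 < 3 ⇒ left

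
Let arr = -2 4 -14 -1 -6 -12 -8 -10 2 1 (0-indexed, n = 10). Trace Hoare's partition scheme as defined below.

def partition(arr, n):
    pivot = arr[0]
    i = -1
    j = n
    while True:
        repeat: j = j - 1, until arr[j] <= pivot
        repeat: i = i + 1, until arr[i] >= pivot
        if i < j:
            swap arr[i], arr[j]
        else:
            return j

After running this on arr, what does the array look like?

pivot = arr[0] = -2; i = -1, j = 10
j→7 (arr[7]=-10≤-2), i→0 (arr[0]=-2≥-2); i<j, swap → -10 4 -14 -1 -6 -12 -8 -2 2 1
j→6 (arr[6]=-8≤-2), i→1 (arr[1]=4≥-2); i<j, swap → -10 -8 -14 -1 -6 -12 4 -2 2 1
j→5 (arr[5]=-12≤-2), i→3 (arr[3]=-1≥-2); i<j, swap → -10 -8 -14 -12 -6 -1 4 -2 2 1
j→4, i→5; i≥j, return j=4. arr = -10 -8 -14 -12 -6 -1 4 -2 2 1

-10 -8 -14 -12 -6 -1 4 -2 2 1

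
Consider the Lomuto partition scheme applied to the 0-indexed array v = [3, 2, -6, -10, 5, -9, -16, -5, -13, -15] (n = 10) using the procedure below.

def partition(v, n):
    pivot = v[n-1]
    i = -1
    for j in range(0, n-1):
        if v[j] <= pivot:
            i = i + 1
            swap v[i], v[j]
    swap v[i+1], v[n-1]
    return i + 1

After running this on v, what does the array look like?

pivot=-15, i=-1
j=0: 3>-15, skip
j=1: 2>-15, skip
j=2: -6>-15, skip
j=3: -10>-15, skip
j=4: 5>-15, skip
j=5: -9>-15, skip
j=6: -16≤-15, i=0, swap(0,6) ⇒ [-16, 2, -6, -10, 5, -9, 3, -5, -13, -15]
j=7: -5>-15, skip
j=8: -13>-15, skip
swap(1,9) ⇒ [-16, -15, -6, -10, 5, -9, 3, -5, -13, 2]; return 1

[-16, -15, -6, -10, 5, -9, 3, -5, -13, 2]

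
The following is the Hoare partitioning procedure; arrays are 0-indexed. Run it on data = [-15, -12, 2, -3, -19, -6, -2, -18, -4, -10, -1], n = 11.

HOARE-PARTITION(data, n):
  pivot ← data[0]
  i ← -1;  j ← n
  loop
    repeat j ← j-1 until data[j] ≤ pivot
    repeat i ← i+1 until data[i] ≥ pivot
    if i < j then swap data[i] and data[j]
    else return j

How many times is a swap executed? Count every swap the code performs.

pivot=-15
j stops at 7 (-18), i stops at 0 (-15); swap ⇒ [-18, -12, 2, -3, -19, -6, -2, -15, -4, -10, -1]
j stops at 4 (-19), i stops at 1 (-12); swap ⇒ [-18, -19, 2, -3, -12, -6, -2, -15, -4, -10, -1]
j stops at 1, i stops at 2; i≥j ⇒ return 1. data=[-18, -19, 2, -3, -12, -6, -2, -15, -4, -10, -1]

2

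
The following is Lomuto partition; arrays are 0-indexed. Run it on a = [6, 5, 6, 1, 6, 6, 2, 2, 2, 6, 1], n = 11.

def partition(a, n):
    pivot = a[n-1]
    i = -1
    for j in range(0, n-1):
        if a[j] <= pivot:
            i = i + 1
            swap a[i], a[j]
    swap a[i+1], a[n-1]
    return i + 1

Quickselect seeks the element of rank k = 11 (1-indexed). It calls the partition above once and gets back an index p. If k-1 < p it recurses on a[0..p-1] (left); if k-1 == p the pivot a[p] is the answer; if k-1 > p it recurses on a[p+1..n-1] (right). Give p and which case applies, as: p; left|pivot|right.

1; right

pivot = a[10] = 1; i = -1
j=0: a[0]=6 > 1 → no swap
j=1: a[1]=5 > 1 → no swap
j=2: a[2]=6 > 1 → no swap
j=3: a[3]=1 ≤ 1 → i=0, swap a[0],a[3] → [1, 5, 6, 6, 6, 6, 2, 2, 2, 6, 1]
j=4: a[4]=6 > 1 → no swap
j=5: a[5]=6 > 1 → no swap
j=6: a[6]=2 > 1 → no swap
j=7: a[7]=2 > 1 → no swap
j=8: a[8]=2 > 1 → no swap
j=9: a[9]=6 > 1 → no swap
final swap a[1],a[10] → [1, 1, 6, 6, 6, 6, 2, 2, 2, 6, 5]; return 1
p = 1; k-1 = 10 > 1 ⇒ right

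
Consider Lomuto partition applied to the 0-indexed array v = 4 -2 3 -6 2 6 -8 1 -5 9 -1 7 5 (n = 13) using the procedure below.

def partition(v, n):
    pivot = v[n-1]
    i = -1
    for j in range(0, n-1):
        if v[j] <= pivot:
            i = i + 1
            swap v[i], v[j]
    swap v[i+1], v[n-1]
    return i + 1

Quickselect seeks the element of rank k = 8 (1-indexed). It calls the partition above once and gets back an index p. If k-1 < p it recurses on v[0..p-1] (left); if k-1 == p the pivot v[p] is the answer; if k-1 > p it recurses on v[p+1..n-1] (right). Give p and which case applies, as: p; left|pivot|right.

pivot = v[12] = 5; i = -1
j=0: v[0]=4 ≤ 5 → i=0, swap v[0],v[0] (no change) → 4 -2 3 -6 2 6 -8 1 -5 9 -1 7 5
j=1: v[1]=-2 ≤ 5 → i=1, swap v[1],v[1] (no change) → 4 -2 3 -6 2 6 -8 1 -5 9 -1 7 5
j=2: v[2]=3 ≤ 5 → i=2, swap v[2],v[2] (no change) → 4 -2 3 -6 2 6 -8 1 -5 9 -1 7 5
j=3: v[3]=-6 ≤ 5 → i=3, swap v[3],v[3] (no change) → 4 -2 3 -6 2 6 -8 1 -5 9 -1 7 5
j=4: v[4]=2 ≤ 5 → i=4, swap v[4],v[4] (no change) → 4 -2 3 -6 2 6 -8 1 -5 9 -1 7 5
j=5: v[5]=6 > 5 → no swap
j=6: v[6]=-8 ≤ 5 → i=5, swap v[5],v[6] → 4 -2 3 -6 2 -8 6 1 -5 9 -1 7 5
j=7: v[7]=1 ≤ 5 → i=6, swap v[6],v[7] → 4 -2 3 -6 2 -8 1 6 -5 9 -1 7 5
j=8: v[8]=-5 ≤ 5 → i=7, swap v[7],v[8] → 4 -2 3 -6 2 -8 1 -5 6 9 -1 7 5
j=9: v[9]=9 > 5 → no swap
j=10: v[10]=-1 ≤ 5 → i=8, swap v[8],v[10] → 4 -2 3 -6 2 -8 1 -5 -1 9 6 7 5
j=11: v[11]=7 > 5 → no swap
final swap v[9],v[12] → 4 -2 3 -6 2 -8 1 -5 -1 5 6 7 9; return 9
p = 9; k-1 = 7 < 9 ⇒ left

9; left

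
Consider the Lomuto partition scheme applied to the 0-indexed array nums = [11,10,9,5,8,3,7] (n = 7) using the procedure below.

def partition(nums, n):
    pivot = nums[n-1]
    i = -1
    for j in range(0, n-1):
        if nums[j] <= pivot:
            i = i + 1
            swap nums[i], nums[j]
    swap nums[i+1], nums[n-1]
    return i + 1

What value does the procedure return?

pivot = nums[6] = 7; i = -1
j=0: nums[0]=11 > 7 → no swap
j=1: nums[1]=10 > 7 → no swap
j=2: nums[2]=9 > 7 → no swap
j=3: nums[3]=5 ≤ 7 → i=0, swap nums[0],nums[3] → [5,10,9,11,8,3,7]
j=4: nums[4]=8 > 7 → no swap
j=5: nums[5]=3 ≤ 7 → i=1, swap nums[1],nums[5] → [5,3,9,11,8,10,7]
final swap nums[2],nums[6] → [5,3,7,11,8,10,9]; return 2

2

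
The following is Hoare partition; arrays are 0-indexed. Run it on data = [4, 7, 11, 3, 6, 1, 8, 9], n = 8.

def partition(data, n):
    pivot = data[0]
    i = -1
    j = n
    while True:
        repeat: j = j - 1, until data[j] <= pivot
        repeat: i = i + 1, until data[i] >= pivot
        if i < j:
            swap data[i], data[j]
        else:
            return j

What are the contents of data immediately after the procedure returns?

[1, 3, 11, 7, 6, 4, 8, 9]

pivot = data[0] = 4; i = -1, j = 8
j→5 (data[5]=1≤4), i→0 (data[0]=4≥4); i<j, swap → [1, 7, 11, 3, 6, 4, 8, 9]
j→3 (data[3]=3≤4), i→1 (data[1]=7≥4); i<j, swap → [1, 3, 11, 7, 6, 4, 8, 9]
j→1, i→2; i≥j, return j=1. data = [1, 3, 11, 7, 6, 4, 8, 9]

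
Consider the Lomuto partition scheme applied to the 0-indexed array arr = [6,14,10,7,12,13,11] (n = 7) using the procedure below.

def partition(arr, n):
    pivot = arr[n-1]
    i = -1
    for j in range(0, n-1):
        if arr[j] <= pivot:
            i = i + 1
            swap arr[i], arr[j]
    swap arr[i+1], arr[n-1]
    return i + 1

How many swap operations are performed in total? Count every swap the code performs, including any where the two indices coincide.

pivot=11, i=-1
j=0: 6≤11, i=0, swap(0,0) ⇒ [6,14,10,7,12,13,11]
j=1: 14>11, skip
j=2: 10≤11, i=1, swap(1,2) ⇒ [6,10,14,7,12,13,11]
j=3: 7≤11, i=2, swap(2,3) ⇒ [6,10,7,14,12,13,11]
j=4: 12>11, skip
j=5: 13>11, skip
swap(3,6) ⇒ [6,10,7,11,12,13,14]; return 3

4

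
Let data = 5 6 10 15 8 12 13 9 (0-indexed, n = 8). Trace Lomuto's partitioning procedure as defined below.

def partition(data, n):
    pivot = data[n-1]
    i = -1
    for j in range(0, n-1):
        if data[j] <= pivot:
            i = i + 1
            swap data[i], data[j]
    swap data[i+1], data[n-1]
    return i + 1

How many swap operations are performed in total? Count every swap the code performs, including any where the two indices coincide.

pivot = data[7] = 9; i = -1
j=0: data[0]=5 ≤ 9 → i=0, swap data[0],data[0] (no change) → 5 6 10 15 8 12 13 9
j=1: data[1]=6 ≤ 9 → i=1, swap data[1],data[1] (no change) → 5 6 10 15 8 12 13 9
j=2: data[2]=10 > 9 → no swap
j=3: data[3]=15 > 9 → no swap
j=4: data[4]=8 ≤ 9 → i=2, swap data[2],data[4] → 5 6 8 15 10 12 13 9
j=5: data[5]=12 > 9 → no swap
j=6: data[6]=13 > 9 → no swap
final swap data[3],data[7] → 5 6 8 9 10 12 13 15; return 3

4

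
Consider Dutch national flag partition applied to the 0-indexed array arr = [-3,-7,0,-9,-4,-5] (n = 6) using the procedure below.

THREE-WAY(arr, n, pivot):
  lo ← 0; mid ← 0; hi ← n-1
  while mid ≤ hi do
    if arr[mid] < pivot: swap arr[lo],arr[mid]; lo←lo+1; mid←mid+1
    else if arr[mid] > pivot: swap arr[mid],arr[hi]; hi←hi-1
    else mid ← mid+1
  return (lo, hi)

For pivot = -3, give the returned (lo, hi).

pivot = -3; lo=0, mid=0, hi=5
arr[mid]=-3=-3: mid=1
arr[mid]=-7<-3: swap arr[0],arr[1]; lo=1,mid=2 → [-7,-3,0,-9,-4,-5]
arr[mid]=0>-3: swap arr[2],arr[5]; hi=4 → [-7,-3,-5,-9,-4,0]
arr[mid]=-5<-3: swap arr[1],arr[2]; lo=2,mid=3 → [-7,-5,-3,-9,-4,0]
arr[mid]=-9<-3: swap arr[2],arr[3]; lo=3,mid=4 → [-7,-5,-9,-3,-4,0]
arr[mid]=-4<-3: swap arr[3],arr[4]; lo=4,mid=5 → [-7,-5,-9,-4,-3,0]
end: lo=4, hi=4; arr = [-7,-5,-9,-4,-3,0]

(4, 4)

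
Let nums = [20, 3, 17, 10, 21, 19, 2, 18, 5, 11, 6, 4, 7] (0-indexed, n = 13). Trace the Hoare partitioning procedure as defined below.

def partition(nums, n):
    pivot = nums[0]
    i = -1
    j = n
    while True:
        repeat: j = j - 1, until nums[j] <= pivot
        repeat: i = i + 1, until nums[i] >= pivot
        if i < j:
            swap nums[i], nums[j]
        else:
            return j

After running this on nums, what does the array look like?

[7, 3, 17, 10, 4, 19, 2, 18, 5, 11, 6, 21, 20]

pivot = nums[0] = 20; i = -1, j = 13
j→12 (nums[12]=7≤20), i→0 (nums[0]=20≥20); i<j, swap → [7, 3, 17, 10, 21, 19, 2, 18, 5, 11, 6, 4, 20]
j→11 (nums[11]=4≤20), i→4 (nums[4]=21≥20); i<j, swap → [7, 3, 17, 10, 4, 19, 2, 18, 5, 11, 6, 21, 20]
j→10, i→11; i≥j, return j=10. nums = [7, 3, 17, 10, 4, 19, 2, 18, 5, 11, 6, 21, 20]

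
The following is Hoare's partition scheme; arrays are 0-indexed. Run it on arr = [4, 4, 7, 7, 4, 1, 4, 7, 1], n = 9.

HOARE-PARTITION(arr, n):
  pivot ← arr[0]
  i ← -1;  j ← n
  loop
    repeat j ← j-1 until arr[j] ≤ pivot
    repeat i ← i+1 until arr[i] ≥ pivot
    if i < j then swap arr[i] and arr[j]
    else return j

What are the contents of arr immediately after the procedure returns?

pivot = arr[0] = 4; i = -1, j = 9
j→8 (arr[8]=1≤4), i→0 (arr[0]=4≥4); i<j, swap → [1, 4, 7, 7, 4, 1, 4, 7, 4]
j→6 (arr[6]=4≤4), i→1 (arr[1]=4≥4); i<j, swap → [1, 4, 7, 7, 4, 1, 4, 7, 4]
j→5 (arr[5]=1≤4), i→2 (arr[2]=7≥4); i<j, swap → [1, 4, 1, 7, 4, 7, 4, 7, 4]
j→4 (arr[4]=4≤4), i→3 (arr[3]=7≥4); i<j, swap → [1, 4, 1, 4, 7, 7, 4, 7, 4]
j→3, i→4; i≥j, return j=3. arr = [1, 4, 1, 4, 7, 7, 4, 7, 4]

[1, 4, 1, 4, 7, 7, 4, 7, 4]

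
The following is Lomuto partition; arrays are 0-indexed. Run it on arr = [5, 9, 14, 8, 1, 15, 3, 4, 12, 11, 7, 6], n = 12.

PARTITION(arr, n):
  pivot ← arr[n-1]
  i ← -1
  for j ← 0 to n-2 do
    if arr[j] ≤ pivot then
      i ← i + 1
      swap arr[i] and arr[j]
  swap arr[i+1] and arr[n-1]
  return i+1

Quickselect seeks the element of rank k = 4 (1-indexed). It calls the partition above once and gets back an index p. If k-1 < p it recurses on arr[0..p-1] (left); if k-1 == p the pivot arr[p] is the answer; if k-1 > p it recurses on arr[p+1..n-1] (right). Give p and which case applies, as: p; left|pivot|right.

4; left

pivot=6, i=-1
j=0: 5≤6, i=0, swap(0,0) ⇒ [5, 9, 14, 8, 1, 15, 3, 4, 12, 11, 7, 6]
j=1: 9>6, skip
j=2: 14>6, skip
j=3: 8>6, skip
j=4: 1≤6, i=1, swap(1,4) ⇒ [5, 1, 14, 8, 9, 15, 3, 4, 12, 11, 7, 6]
j=5: 15>6, skip
j=6: 3≤6, i=2, swap(2,6) ⇒ [5, 1, 3, 8, 9, 15, 14, 4, 12, 11, 7, 6]
j=7: 4≤6, i=3, swap(3,7) ⇒ [5, 1, 3, 4, 9, 15, 14, 8, 12, 11, 7, 6]
j=8: 12>6, skip
j=9: 11>6, skip
j=10: 7>6, skip
swap(4,11) ⇒ [5, 1, 3, 4, 6, 15, 14, 8, 12, 11, 7, 9]; return 4
p = 4; k-1 = 3 < 4 ⇒ left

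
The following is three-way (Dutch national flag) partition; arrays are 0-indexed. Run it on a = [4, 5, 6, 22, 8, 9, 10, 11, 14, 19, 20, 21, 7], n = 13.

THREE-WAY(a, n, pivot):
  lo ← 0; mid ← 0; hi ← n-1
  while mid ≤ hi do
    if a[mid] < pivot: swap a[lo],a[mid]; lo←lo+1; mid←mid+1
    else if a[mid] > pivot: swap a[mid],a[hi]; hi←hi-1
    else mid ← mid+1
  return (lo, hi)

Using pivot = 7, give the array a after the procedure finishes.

[4, 5, 6, 7, 9, 10, 11, 14, 19, 20, 21, 8, 22]

pivot = 7; lo=0, mid=0, hi=12
a[mid]=4<7: swap a[0],a[0]; lo=1,mid=1 → [4, 5, 6, 22, 8, 9, 10, 11, 14, 19, 20, 21, 7]
a[mid]=5<7: swap a[1],a[1]; lo=2,mid=2 → [4, 5, 6, 22, 8, 9, 10, 11, 14, 19, 20, 21, 7]
a[mid]=6<7: swap a[2],a[2]; lo=3,mid=3 → [4, 5, 6, 22, 8, 9, 10, 11, 14, 19, 20, 21, 7]
a[mid]=22>7: swap a[3],a[12]; hi=11 → [4, 5, 6, 7, 8, 9, 10, 11, 14, 19, 20, 21, 22]
a[mid]=7=7: mid=4
a[mid]=8>7: swap a[4],a[11]; hi=10 → [4, 5, 6, 7, 21, 9, 10, 11, 14, 19, 20, 8, 22]
a[mid]=21>7: swap a[4],a[10]; hi=9 → [4, 5, 6, 7, 20, 9, 10, 11, 14, 19, 21, 8, 22]
a[mid]=20>7: swap a[4],a[9]; hi=8 → [4, 5, 6, 7, 19, 9, 10, 11, 14, 20, 21, 8, 22]
a[mid]=19>7: swap a[4],a[8]; hi=7 → [4, 5, 6, 7, 14, 9, 10, 11, 19, 20, 21, 8, 22]
a[mid]=14>7: swap a[4],a[7]; hi=6 → [4, 5, 6, 7, 11, 9, 10, 14, 19, 20, 21, 8, 22]
a[mid]=11>7: swap a[4],a[6]; hi=5 → [4, 5, 6, 7, 10, 9, 11, 14, 19, 20, 21, 8, 22]
a[mid]=10>7: swap a[4],a[5]; hi=4 → [4, 5, 6, 7, 9, 10, 11, 14, 19, 20, 21, 8, 22]
a[mid]=9>7: swap a[4],a[4]; hi=3 → [4, 5, 6, 7, 9, 10, 11, 14, 19, 20, 21, 8, 22]
end: lo=3, hi=3; a = [4, 5, 6, 7, 9, 10, 11, 14, 19, 20, 21, 8, 22]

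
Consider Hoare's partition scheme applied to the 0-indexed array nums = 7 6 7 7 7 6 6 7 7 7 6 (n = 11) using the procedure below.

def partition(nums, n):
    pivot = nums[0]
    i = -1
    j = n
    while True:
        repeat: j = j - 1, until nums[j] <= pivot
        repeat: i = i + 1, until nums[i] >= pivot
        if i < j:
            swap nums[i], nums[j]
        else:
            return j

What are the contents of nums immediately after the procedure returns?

pivot = nums[0] = 7; i = -1, j = 11
j→10 (nums[10]=6≤7), i→0 (nums[0]=7≥7); i<j, swap → 6 6 7 7 7 6 6 7 7 7 7
j→9 (nums[9]=7≤7), i→2 (nums[2]=7≥7); i<j, swap → 6 6 7 7 7 6 6 7 7 7 7
j→8 (nums[8]=7≤7), i→3 (nums[3]=7≥7); i<j, swap → 6 6 7 7 7 6 6 7 7 7 7
j→7 (nums[7]=7≤7), i→4 (nums[4]=7≥7); i<j, swap → 6 6 7 7 7 6 6 7 7 7 7
j→6, i→7; i≥j, return j=6. nums = 6 6 7 7 7 6 6 7 7 7 7

6 6 7 7 7 6 6 7 7 7 7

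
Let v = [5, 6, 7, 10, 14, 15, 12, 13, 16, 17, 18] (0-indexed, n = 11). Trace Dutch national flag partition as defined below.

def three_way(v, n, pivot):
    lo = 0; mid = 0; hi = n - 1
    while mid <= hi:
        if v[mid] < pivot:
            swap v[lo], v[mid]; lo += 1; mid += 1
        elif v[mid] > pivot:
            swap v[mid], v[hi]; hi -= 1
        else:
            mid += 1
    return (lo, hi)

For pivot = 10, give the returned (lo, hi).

pivot = 10; lo=0, mid=0, hi=10
v[mid]=5<10: swap v[0],v[0]; lo=1,mid=1 → [5, 6, 7, 10, 14, 15, 12, 13, 16, 17, 18]
v[mid]=6<10: swap v[1],v[1]; lo=2,mid=2 → [5, 6, 7, 10, 14, 15, 12, 13, 16, 17, 18]
v[mid]=7<10: swap v[2],v[2]; lo=3,mid=3 → [5, 6, 7, 10, 14, 15, 12, 13, 16, 17, 18]
v[mid]=10=10: mid=4
v[mid]=14>10: swap v[4],v[10]; hi=9 → [5, 6, 7, 10, 18, 15, 12, 13, 16, 17, 14]
v[mid]=18>10: swap v[4],v[9]; hi=8 → [5, 6, 7, 10, 17, 15, 12, 13, 16, 18, 14]
v[mid]=17>10: swap v[4],v[8]; hi=7 → [5, 6, 7, 10, 16, 15, 12, 13, 17, 18, 14]
v[mid]=16>10: swap v[4],v[7]; hi=6 → [5, 6, 7, 10, 13, 15, 12, 16, 17, 18, 14]
v[mid]=13>10: swap v[4],v[6]; hi=5 → [5, 6, 7, 10, 12, 15, 13, 16, 17, 18, 14]
v[mid]=12>10: swap v[4],v[5]; hi=4 → [5, 6, 7, 10, 15, 12, 13, 16, 17, 18, 14]
v[mid]=15>10: swap v[4],v[4]; hi=3 → [5, 6, 7, 10, 15, 12, 13, 16, 17, 18, 14]
end: lo=3, hi=3; v = [5, 6, 7, 10, 15, 12, 13, 16, 17, 18, 14]

(3, 3)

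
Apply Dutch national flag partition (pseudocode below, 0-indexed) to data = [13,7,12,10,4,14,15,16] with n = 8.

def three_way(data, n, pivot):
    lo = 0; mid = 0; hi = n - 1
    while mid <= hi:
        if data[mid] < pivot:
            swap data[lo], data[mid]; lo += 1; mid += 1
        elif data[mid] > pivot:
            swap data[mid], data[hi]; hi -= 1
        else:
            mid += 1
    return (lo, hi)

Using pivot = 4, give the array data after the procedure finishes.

[4,12,10,7,14,15,16,13]

pivot = 4; lo=0, mid=0, hi=7
data[mid]=13>4: swap data[0],data[7]; hi=6 → [16,7,12,10,4,14,15,13]
data[mid]=16>4: swap data[0],data[6]; hi=5 → [15,7,12,10,4,14,16,13]
data[mid]=15>4: swap data[0],data[5]; hi=4 → [14,7,12,10,4,15,16,13]
data[mid]=14>4: swap data[0],data[4]; hi=3 → [4,7,12,10,14,15,16,13]
data[mid]=4=4: mid=1
data[mid]=7>4: swap data[1],data[3]; hi=2 → [4,10,12,7,14,15,16,13]
data[mid]=10>4: swap data[1],data[2]; hi=1 → [4,12,10,7,14,15,16,13]
data[mid]=12>4: swap data[1],data[1]; hi=0 → [4,12,10,7,14,15,16,13]
end: lo=0, hi=0; data = [4,12,10,7,14,15,16,13]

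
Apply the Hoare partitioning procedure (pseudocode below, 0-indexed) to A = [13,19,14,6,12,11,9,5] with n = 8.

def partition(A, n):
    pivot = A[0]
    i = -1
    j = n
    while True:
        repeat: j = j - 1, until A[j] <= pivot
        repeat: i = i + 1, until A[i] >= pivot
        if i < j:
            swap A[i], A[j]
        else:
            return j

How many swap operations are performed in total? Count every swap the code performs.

3

pivot = A[0] = 13; i = -1, j = 8
j→7 (A[7]=5≤13), i→0 (A[0]=13≥13); i<j, swap → [5,19,14,6,12,11,9,13]
j→6 (A[6]=9≤13), i→1 (A[1]=19≥13); i<j, swap → [5,9,14,6,12,11,19,13]
j→5 (A[5]=11≤13), i→2 (A[2]=14≥13); i<j, swap → [5,9,11,6,12,14,19,13]
j→4, i→5; i≥j, return j=4. A = [5,9,11,6,12,14,19,13]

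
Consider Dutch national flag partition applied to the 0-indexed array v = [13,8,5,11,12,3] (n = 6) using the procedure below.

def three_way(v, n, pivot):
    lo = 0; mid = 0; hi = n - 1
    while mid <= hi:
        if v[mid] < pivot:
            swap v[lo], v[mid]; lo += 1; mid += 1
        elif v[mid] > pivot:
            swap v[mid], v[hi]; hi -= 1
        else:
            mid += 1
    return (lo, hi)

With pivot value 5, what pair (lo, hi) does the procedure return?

lo=0 mid=0 hi=5
13>5: swap(0,5), hi=4 ⇒ [3,8,5,11,12,13]
3<5: swap(0,0), lo=1 mid=1 ⇒ [3,8,5,11,12,13]
8>5: swap(1,4), hi=3 ⇒ [3,12,5,11,8,13]
12>5: swap(1,3), hi=2 ⇒ [3,11,5,12,8,13]
11>5: swap(1,2), hi=1 ⇒ [3,5,11,12,8,13]
5=5: mid=2
done. lo=1 hi=1; v=[3,5,11,12,8,13]

(1, 1)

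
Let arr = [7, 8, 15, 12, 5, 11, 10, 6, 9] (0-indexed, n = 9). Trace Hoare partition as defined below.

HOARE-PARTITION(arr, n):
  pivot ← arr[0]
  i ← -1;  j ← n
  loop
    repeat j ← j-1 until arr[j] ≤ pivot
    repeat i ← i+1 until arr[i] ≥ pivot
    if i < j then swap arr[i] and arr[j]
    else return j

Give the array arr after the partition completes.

pivot = arr[0] = 7; i = -1, j = 9
j→7 (arr[7]=6≤7), i→0 (arr[0]=7≥7); i<j, swap → [6, 8, 15, 12, 5, 11, 10, 7, 9]
j→4 (arr[4]=5≤7), i→1 (arr[1]=8≥7); i<j, swap → [6, 5, 15, 12, 8, 11, 10, 7, 9]
j→1, i→2; i≥j, return j=1. arr = [6, 5, 15, 12, 8, 11, 10, 7, 9]

[6, 5, 15, 12, 8, 11, 10, 7, 9]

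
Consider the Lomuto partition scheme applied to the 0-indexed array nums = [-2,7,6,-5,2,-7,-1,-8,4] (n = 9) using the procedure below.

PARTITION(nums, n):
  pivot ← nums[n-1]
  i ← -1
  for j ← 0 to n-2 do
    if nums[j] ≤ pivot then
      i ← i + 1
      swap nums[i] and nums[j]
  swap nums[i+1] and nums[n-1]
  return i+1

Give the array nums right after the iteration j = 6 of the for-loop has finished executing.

[-2,-5,2,-7,-1,7,6,-8,4]

pivot = nums[8] = 4; i = -1
j=0: nums[0]=-2 ≤ 4 → i=0, swap nums[0],nums[0] (no change) → [-2,7,6,-5,2,-7,-1,-8,4]
j=1: nums[1]=7 > 4 → no swap
j=2: nums[2]=6 > 4 → no swap
j=3: nums[3]=-5 ≤ 4 → i=1, swap nums[1],nums[3] → [-2,-5,6,7,2,-7,-1,-8,4]
j=4: nums[4]=2 ≤ 4 → i=2, swap nums[2],nums[4] → [-2,-5,2,7,6,-7,-1,-8,4]
j=5: nums[5]=-7 ≤ 4 → i=3, swap nums[3],nums[5] → [-2,-5,2,-7,6,7,-1,-8,4]
j=6: nums[6]=-1 ≤ 4 → i=4, swap nums[4],nums[6] → [-2,-5,2,-7,-1,7,6,-8,4]
(after j=6) nums = [-2,-5,2,-7,-1,7,6,-8,4]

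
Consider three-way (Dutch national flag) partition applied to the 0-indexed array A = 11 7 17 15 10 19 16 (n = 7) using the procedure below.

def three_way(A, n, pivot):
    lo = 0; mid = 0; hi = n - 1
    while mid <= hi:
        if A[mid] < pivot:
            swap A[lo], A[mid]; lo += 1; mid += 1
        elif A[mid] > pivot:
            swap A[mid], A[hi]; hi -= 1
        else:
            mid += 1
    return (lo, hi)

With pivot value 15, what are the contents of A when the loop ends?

pivot = 15; lo=0, mid=0, hi=6
A[mid]=11<15: swap A[0],A[0]; lo=1,mid=1 → 11 7 17 15 10 19 16
A[mid]=7<15: swap A[1],A[1]; lo=2,mid=2 → 11 7 17 15 10 19 16
A[mid]=17>15: swap A[2],A[6]; hi=5 → 11 7 16 15 10 19 17
A[mid]=16>15: swap A[2],A[5]; hi=4 → 11 7 19 15 10 16 17
A[mid]=19>15: swap A[2],A[4]; hi=3 → 11 7 10 15 19 16 17
A[mid]=10<15: swap A[2],A[2]; lo=3,mid=3 → 11 7 10 15 19 16 17
A[mid]=15=15: mid=4
end: lo=3, hi=3; A = 11 7 10 15 19 16 17

11 7 10 15 19 16 17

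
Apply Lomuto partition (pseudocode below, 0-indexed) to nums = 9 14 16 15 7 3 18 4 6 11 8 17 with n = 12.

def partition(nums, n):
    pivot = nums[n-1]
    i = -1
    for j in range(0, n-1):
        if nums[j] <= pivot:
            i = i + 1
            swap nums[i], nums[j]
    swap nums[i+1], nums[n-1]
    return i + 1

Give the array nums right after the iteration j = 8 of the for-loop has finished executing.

pivot=17, i=-1
j=0: 9≤17, i=0, swap(0,0) ⇒ 9 14 16 15 7 3 18 4 6 11 8 17
j=1: 14≤17, i=1, swap(1,1) ⇒ 9 14 16 15 7 3 18 4 6 11 8 17
j=2: 16≤17, i=2, swap(2,2) ⇒ 9 14 16 15 7 3 18 4 6 11 8 17
j=3: 15≤17, i=3, swap(3,3) ⇒ 9 14 16 15 7 3 18 4 6 11 8 17
j=4: 7≤17, i=4, swap(4,4) ⇒ 9 14 16 15 7 3 18 4 6 11 8 17
j=5: 3≤17, i=5, swap(5,5) ⇒ 9 14 16 15 7 3 18 4 6 11 8 17
j=6: 18>17, skip
j=7: 4≤17, i=6, swap(6,7) ⇒ 9 14 16 15 7 3 4 18 6 11 8 17
j=8: 6≤17, i=7, swap(7,8) ⇒ 9 14 16 15 7 3 4 6 18 11 8 17
(after j=8) nums = 9 14 16 15 7 3 4 6 18 11 8 17

9 14 16 15 7 3 4 6 18 11 8 17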